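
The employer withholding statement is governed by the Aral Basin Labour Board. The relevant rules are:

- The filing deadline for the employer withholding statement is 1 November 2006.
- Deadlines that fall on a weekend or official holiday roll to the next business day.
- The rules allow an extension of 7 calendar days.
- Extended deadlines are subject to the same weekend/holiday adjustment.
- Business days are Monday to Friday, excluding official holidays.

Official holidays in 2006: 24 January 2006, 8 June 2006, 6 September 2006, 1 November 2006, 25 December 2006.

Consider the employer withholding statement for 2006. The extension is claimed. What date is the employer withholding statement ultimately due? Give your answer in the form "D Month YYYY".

Start from the fixed due date, 1 November 2006.
Because 1 November 2006 is a listed holiday, the deadline becomes 2 November 2006 (Thursday).
Add the 7 calendar-day extension to 2 November 2006: 9 November 2006.
Since 9 November 2006 is a Thursday and not a holiday, the date is unchanged.
The final due date is 9 November 2006.

9 November 2006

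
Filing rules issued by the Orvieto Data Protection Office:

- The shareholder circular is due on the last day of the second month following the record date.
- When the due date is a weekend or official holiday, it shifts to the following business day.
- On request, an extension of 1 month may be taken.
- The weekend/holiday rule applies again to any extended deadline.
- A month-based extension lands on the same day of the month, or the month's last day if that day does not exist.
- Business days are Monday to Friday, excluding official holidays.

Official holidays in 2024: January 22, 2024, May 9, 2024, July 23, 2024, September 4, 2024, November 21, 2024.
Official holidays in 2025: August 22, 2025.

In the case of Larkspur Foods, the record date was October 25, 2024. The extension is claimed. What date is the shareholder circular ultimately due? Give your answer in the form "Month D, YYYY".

January 31, 2025

The second month after October 25, 2024 is December 2024, whose last day is December 31, 2024.
December 31, 2024 falls on a Tuesday, which is a business day, so no adjustment is needed.
The 1 month extension carries December 31, 2024 to January 31, 2025.
January 31, 2025 falls on a Friday, which is a business day, so no adjustment is needed.
Final deadline: January 31, 2025.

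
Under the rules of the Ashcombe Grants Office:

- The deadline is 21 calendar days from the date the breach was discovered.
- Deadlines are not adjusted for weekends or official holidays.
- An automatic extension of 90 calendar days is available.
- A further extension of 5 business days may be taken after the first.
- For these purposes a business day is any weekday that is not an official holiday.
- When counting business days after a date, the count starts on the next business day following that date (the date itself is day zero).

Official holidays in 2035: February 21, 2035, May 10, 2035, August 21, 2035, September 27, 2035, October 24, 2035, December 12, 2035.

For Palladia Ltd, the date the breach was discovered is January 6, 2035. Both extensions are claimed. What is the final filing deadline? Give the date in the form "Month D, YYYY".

Trigger date January 6, 2035 + 21 calendar days = January 27, 2035.
No adjustment is made for weekends or holidays, so January 27, 2035 stands.
Add the 90 calendar-day extension to January 27, 2035: April 27, 2035.
No adjustment is made for weekends or holidays, so April 27, 2035 stands.
Applying the 5-business-day extension: 5 business days after April 27, 2035 is May 4, 2035.
May 4, 2035 is a Friday; no weekend or holiday adjustment applies.
The final due date is May 4, 2035.

May 4, 2035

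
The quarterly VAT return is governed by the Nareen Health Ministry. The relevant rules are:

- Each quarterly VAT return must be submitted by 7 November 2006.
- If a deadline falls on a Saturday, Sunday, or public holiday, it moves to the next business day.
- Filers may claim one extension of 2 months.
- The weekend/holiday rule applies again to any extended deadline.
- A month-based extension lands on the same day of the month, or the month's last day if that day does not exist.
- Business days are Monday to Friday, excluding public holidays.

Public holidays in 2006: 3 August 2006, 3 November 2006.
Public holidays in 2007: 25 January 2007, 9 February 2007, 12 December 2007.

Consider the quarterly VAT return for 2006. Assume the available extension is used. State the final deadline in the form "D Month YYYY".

The stated deadline is 7 November 2006.
7 November 2006 falls on a Tuesday, which is a business day, so no adjustment is needed.
The 2 months extension carries 7 November 2006 to 7 January 2007.
7 January 2007 is a Sunday, so it moves to the next business day, 8 January 2007 (Monday).
The final due date is 8 January 2007.

8 January 2007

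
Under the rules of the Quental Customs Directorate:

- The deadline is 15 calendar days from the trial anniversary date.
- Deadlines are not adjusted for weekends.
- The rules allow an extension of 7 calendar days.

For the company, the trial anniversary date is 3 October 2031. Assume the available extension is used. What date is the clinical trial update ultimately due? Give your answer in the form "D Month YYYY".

25 October 2031

Adding 15 calendar days to 3 October 2031 gives 18 October 2031.
No adjustment is made for weekends or holidays, so 18 October 2031 stands.
Add the 7 calendar-day extension to 18 October 2031: 25 October 2031.
25 October 2031 falls on a Saturday. The rules make no weekend/holiday allowance, so it remains 25 October 2031.
The final due date is 25 October 2031.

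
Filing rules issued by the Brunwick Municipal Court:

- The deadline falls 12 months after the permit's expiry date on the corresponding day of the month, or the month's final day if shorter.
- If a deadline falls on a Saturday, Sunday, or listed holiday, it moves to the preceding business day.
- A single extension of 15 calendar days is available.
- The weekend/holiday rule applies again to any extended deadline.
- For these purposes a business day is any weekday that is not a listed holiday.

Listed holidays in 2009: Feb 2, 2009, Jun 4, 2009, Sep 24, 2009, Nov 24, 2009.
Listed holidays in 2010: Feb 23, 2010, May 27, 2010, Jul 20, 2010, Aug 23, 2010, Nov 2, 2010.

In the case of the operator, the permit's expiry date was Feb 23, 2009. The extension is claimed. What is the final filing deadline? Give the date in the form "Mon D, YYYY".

Mar 9, 2010

12 months from Feb 23, 2009 is Feb 23, 2010.
Because Feb 23, 2010 is a listed holiday, the deadline becomes Feb 22, 2010 (Monday).
The 15-calendar-day extension moves the deadline from Feb 22, 2010 to Mar 9, 2010.
Since Mar 9, 2010 is a Tuesday and not a holiday, the date is unchanged.
Deadline: Mar 9, 2010.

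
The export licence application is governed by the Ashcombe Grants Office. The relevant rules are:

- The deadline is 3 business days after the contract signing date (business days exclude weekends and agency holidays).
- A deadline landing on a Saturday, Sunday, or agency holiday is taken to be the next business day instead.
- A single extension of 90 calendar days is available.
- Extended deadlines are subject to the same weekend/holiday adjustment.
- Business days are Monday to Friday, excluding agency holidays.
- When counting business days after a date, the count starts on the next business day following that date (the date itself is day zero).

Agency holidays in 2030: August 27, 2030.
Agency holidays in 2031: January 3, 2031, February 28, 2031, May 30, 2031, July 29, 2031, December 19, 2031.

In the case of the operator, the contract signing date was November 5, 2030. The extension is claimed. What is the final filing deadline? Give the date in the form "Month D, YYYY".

Starting the day after November 5, 2030 and counting 3 business days lands on November 8, 2030.
November 8, 2030 (Friday) is already a business day.
Applying the 90-calendar-day extension: November 8, 2030 + 90 days = February 6, 2031.
February 6, 2031 (Thursday) is already a business day.
Deadline: February 6, 2031.

February 6, 2031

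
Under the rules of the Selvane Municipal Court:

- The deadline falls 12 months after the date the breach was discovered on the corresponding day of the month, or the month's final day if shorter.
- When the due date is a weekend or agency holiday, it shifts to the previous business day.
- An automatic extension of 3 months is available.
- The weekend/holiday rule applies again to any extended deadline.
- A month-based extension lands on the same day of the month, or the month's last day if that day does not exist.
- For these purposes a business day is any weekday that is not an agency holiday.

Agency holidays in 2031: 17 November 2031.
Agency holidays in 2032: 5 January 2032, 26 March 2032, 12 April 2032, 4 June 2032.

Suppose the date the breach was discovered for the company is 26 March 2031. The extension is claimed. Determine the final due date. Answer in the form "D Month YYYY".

Moving 12 months forward from 26 March 2031 on the corresponding day gives 26 March 2032.
26 March 2032 falls on a listed holiday. Rolling to the preceding business day gives 25 March 2032, a Thursday.
Applying the 3 months extension: 3 months after 25 March 2032 is 25 June 2032.
25 June 2032 (Friday) is already a business day.
Final deadline: 25 June 2032.

25 June 2032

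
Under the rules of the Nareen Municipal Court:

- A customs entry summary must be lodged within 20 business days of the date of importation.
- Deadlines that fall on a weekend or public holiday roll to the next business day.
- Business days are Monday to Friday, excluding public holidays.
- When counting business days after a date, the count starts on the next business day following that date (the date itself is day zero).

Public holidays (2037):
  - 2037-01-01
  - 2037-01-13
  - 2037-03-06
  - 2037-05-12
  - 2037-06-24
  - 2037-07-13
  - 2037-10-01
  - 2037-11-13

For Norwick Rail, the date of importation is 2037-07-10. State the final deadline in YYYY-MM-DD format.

2037-08-10

Counting 20 business days after 2037-07-10 (skipping weekends and listed holidays) reaches 2037-08-10.
2037-08-10 (Monday) is already a business day.
So the filing is due 2037-08-10.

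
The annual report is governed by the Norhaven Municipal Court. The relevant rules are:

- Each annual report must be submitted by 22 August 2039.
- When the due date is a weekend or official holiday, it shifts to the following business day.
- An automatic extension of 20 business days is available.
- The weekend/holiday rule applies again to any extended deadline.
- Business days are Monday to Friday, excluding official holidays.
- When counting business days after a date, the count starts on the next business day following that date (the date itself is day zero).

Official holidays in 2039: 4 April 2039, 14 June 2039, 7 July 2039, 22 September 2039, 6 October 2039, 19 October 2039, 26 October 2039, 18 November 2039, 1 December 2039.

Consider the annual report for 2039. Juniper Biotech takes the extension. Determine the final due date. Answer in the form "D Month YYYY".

The statutory due date is 22 August 2039.
Since 22 August 2039 is a Monday and not a holiday, the date is unchanged.
Counting 20 further business days from 22 August 2039 reaches 19 September 2039.
Since 19 September 2039 is a Monday and not a holiday, the date is unchanged.
Deadline: 19 September 2039.

19 September 2039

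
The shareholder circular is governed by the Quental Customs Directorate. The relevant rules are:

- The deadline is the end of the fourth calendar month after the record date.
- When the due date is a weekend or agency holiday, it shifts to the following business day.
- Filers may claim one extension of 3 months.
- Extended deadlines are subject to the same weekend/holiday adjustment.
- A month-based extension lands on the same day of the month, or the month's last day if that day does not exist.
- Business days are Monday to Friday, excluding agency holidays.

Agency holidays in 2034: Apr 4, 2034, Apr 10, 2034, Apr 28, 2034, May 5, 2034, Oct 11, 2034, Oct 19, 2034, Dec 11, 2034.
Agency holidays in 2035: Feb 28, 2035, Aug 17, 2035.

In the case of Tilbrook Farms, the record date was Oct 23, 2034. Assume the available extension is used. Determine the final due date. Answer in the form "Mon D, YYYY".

4 months after Oct 23, 2034 is February 2035; that month ends on Feb 28, 2035.
Feb 28, 2035 is a listed holiday; the next business day is Mar 1, 2035 (Thursday).
Add 3 months to Mar 1, 2035: Jun 1, 2035.
Jun 1, 2035 is a Friday and not a listed holiday, so it stands.
So the filing is due Jun 1, 2035.

Jun 1, 2035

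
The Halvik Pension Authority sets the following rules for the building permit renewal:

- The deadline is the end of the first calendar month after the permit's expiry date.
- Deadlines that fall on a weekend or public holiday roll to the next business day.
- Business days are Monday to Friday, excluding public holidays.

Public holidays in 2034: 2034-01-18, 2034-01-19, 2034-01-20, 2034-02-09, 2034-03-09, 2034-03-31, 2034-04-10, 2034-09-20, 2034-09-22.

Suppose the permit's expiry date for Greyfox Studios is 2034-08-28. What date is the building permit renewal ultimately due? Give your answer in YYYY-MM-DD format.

1 month after 2034-08-28 is September 2034; that month ends on 2034-09-30.
Because 2034-09-30 is a Saturday, the deadline becomes 2034-10-02 (Monday).
So the filing is due 2034-10-02.

2034-10-02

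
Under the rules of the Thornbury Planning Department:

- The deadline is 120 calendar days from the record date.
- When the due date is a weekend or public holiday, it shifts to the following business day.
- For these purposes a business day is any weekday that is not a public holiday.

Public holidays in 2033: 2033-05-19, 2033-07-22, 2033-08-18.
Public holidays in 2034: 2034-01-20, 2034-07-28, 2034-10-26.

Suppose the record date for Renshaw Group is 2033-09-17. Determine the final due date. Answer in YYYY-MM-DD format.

120 calendar days after 2033-09-17 is 2034-01-15.
2034-01-15 is a Sunday; the next business day is 2034-01-16 (Monday).
So the filing is due 2034-01-16.

2034-01-16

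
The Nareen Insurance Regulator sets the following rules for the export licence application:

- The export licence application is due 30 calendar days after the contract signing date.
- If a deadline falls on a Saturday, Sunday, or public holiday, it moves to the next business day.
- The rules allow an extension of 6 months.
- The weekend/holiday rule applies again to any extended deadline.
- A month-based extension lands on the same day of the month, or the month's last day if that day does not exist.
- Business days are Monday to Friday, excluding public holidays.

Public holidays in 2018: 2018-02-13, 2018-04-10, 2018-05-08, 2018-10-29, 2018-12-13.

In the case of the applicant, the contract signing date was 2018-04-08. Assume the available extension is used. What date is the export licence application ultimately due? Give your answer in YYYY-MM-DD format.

30 calendar days after 2018-04-08 is 2018-05-08.
2018-05-08 falls on a listed holiday. Rolling to the next business day gives 2018-05-09, a Wednesday.
Applying the 6 months extension: 6 months after 2018-05-09 is 2018-11-09.
2018-11-09 (Friday) is already a business day.
The final due date is 2018-11-09.

2018-11-09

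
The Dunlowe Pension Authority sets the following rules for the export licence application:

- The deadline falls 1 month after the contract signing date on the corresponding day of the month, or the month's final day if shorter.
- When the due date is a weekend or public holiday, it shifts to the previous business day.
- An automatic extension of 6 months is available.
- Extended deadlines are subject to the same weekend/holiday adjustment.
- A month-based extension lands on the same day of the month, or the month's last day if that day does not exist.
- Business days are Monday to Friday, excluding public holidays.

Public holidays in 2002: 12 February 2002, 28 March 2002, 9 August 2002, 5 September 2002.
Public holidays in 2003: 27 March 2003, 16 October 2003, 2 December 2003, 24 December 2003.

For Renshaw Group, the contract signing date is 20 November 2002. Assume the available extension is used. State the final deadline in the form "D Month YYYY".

Moving 1 month forward from 20 November 2002 on the corresponding day gives 20 December 2002.
Since 20 December 2002 is a Friday and not a holiday, the date is unchanged.
Applying the 6 months extension: 6 months after 20 December 2002 is 20 June 2003.
Since 20 June 2003 is a Friday and not a holiday, the date is unchanged.
Deadline: 20 June 2003.

20 June 2003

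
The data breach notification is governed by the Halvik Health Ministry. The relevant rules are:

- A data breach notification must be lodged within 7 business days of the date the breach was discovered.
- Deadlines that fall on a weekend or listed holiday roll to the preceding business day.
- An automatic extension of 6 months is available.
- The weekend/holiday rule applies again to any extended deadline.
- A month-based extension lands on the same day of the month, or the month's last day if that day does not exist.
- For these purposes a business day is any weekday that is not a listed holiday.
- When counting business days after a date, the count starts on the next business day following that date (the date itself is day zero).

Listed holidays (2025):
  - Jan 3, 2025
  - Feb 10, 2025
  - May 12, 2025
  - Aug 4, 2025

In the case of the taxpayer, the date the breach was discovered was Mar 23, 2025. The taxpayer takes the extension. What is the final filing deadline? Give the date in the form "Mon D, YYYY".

Oct 1, 2025

Starting the day after Mar 23, 2025 and counting 7 business days lands on Apr 1, 2025.
Apr 1, 2025 falls on a Tuesday, which is a business day, so no adjustment is needed.
The 6 months extension carries Apr 1, 2025 to Oct 1, 2025.
Since Oct 1, 2025 is a Wednesday and not a holiday, the date is unchanged.
So the filing is due Oct 1, 2025.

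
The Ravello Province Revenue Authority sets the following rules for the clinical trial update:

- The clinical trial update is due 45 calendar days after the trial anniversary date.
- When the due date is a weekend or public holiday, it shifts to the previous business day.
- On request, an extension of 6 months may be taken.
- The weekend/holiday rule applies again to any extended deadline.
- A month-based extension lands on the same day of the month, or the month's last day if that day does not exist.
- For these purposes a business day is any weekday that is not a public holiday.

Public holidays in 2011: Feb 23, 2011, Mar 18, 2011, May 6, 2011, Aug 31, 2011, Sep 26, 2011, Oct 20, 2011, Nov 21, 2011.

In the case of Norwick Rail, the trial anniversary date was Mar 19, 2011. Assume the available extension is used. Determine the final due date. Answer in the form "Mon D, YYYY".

From Mar 19, 2011, 45 calendar days later is May 3, 2011.
May 3, 2011 falls on a Tuesday, which is a business day, so no adjustment is needed.
Applying the 6 months extension: 6 months after May 3, 2011 is Nov 3, 2011.
Since Nov 3, 2011 is a Thursday and not a holiday, the date is unchanged.
Deadline: Nov 3, 2011.

Nov 3, 2011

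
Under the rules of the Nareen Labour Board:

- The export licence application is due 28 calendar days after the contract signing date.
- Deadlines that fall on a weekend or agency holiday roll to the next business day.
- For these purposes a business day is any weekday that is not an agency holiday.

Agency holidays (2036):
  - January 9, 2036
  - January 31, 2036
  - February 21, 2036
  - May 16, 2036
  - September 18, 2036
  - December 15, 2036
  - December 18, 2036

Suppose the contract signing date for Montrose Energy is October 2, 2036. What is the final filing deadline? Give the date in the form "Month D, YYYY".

October 30, 2036

Adding 28 calendar days to October 2, 2036 gives October 30, 2036.
Since October 30, 2036 is a Thursday and not a holiday, the date is unchanged.
Final deadline: October 30, 2036.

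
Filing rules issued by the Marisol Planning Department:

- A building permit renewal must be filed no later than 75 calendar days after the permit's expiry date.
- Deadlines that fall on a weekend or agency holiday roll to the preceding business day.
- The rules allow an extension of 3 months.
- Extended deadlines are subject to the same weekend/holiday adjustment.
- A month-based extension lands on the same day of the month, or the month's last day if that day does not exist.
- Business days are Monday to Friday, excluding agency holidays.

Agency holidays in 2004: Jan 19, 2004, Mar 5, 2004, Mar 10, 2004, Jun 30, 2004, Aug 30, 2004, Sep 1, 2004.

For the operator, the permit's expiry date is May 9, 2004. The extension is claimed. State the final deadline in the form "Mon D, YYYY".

75 calendar days after May 9, 2004 is Jul 23, 2004.
Since Jul 23, 2004 is a Friday and not a holiday, the date is unchanged.
Applying the 3 months extension: 3 months after Jul 23, 2004 is Oct 23, 2004.
Oct 23, 2004 is a Saturday, so it moves to the preceding business day, Oct 22, 2004 (Friday).
Deadline: Oct 22, 2004.

Oct 22, 2004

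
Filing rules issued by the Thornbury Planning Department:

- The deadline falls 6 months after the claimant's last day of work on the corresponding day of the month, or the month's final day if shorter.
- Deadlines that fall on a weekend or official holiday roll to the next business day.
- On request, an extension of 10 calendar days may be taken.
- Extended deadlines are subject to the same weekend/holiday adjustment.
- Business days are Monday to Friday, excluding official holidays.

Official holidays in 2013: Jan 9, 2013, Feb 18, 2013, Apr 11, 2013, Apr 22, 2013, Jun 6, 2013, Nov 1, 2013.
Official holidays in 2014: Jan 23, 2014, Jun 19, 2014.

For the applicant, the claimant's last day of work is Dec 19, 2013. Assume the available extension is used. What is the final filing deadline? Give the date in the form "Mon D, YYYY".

Moving 6 months forward from Dec 19, 2013 on the corresponding day gives Jun 19, 2014.
Jun 19, 2014 is a listed holiday; the next business day is Jun 20, 2014 (Friday).
Add the 10 calendar-day extension to Jun 20, 2014: Jun 30, 2014.
Jun 30, 2014 is a Monday and not a listed holiday, so it stands.
Deadline: Jun 30, 2014.

Jun 30, 2014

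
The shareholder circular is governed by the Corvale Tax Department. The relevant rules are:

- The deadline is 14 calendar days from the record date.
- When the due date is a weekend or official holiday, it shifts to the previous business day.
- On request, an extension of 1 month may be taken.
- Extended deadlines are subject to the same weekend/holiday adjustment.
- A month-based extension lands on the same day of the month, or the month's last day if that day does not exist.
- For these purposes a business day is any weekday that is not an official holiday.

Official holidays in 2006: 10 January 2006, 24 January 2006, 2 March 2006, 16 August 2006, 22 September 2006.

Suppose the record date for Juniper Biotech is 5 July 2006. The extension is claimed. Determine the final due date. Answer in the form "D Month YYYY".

Adding 14 calendar days to 5 July 2006 gives 19 July 2006.
19 July 2006 falls on a Wednesday, which is a business day, so no adjustment is needed.
Add 1 month to 19 July 2006: 19 August 2006.
19 August 2006 is a Saturday, so it moves to the preceding business day, 18 August 2006 (Friday).
Final deadline: 18 August 2006.

18 August 2006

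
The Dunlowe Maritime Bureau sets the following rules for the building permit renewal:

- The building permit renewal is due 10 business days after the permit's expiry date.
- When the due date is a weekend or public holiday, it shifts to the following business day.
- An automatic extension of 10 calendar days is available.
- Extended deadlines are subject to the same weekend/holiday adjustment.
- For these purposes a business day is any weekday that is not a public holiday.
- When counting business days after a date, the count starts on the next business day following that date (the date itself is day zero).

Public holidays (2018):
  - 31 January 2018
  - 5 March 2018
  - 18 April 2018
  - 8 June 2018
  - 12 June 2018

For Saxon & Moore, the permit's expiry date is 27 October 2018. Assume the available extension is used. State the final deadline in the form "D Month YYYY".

Starting the day after 27 October 2018 and counting 10 business days lands on 9 November 2018.
9 November 2018 falls on a Friday, which is a business day, so no adjustment is needed.
Add the 10 calendar-day extension to 9 November 2018: 19 November 2018.
19 November 2018 (Monday) is already a business day.
The final due date is 19 November 2018.

19 November 2018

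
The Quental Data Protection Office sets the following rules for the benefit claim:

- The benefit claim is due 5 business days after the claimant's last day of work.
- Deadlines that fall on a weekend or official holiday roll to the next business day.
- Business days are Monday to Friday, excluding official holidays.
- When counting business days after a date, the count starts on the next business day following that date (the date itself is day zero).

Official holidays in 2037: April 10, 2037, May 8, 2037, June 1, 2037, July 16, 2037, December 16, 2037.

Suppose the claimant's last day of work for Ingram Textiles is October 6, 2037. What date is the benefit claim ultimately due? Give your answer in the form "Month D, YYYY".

5 business days after October 6, 2037, excluding weekends and holidays, is October 13, 2037.
October 13, 2037 is a Tuesday and not a listed holiday, so it stands.
Deadline: October 13, 2037.

October 13, 2037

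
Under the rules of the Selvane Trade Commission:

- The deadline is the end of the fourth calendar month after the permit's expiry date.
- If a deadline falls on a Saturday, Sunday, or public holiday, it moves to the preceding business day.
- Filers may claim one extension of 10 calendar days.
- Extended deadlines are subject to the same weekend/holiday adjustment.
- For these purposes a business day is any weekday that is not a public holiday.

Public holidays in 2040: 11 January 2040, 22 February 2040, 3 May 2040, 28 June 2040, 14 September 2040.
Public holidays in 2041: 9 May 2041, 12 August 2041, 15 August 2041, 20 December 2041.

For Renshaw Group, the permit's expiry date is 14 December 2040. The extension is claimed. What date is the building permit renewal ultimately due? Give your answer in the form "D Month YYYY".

The fourth month after 14 December 2040 is April 2041, whose last day is 30 April 2041.
Since 30 April 2041 is a Tuesday and not a holiday, the date is unchanged.
Applying the 10-calendar-day extension: 30 April 2041 + 10 days = 10 May 2041.
10 May 2041 (Friday) is already a business day.
The final due date is 10 May 2041.

10 May 2041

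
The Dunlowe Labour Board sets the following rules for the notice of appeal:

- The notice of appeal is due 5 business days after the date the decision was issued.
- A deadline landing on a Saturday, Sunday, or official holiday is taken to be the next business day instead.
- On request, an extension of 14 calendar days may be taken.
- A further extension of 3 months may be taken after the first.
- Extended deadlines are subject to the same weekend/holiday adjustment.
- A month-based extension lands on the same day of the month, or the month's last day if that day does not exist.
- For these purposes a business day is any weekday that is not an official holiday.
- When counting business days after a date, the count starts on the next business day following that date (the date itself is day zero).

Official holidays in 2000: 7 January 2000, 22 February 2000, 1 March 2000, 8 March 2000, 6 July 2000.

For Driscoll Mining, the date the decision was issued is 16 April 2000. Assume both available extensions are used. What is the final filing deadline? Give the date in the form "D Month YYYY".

Starting the day after 16 April 2000 and counting 5 business days lands on 21 April 2000.
21 April 2000 (Friday) is already a business day.
The 14-calendar-day extension moves the deadline from 21 April 2000 to 5 May 2000.
Since 5 May 2000 is a Friday and not a holiday, the date is unchanged.
The 3 months extension carries 5 May 2000 to 5 August 2000.
Because 5 August 2000 is a Saturday, the deadline becomes 7 August 2000 (Monday).
So the filing is due 7 August 2000.

7 August 2000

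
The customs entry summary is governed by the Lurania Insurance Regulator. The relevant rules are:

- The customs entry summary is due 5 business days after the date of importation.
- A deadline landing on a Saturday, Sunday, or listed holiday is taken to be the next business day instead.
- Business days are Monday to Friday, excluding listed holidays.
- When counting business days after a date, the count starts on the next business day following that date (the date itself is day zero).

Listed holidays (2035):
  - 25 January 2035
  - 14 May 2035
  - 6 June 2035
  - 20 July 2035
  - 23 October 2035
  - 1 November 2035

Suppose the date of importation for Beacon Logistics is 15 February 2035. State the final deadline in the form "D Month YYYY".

22 February 2035

Counting 5 business days after 15 February 2035 (skipping weekends and listed holidays) reaches 22 February 2035.
22 February 2035 falls on a Thursday, which is a business day, so no adjustment is needed.
The final due date is 22 February 2035.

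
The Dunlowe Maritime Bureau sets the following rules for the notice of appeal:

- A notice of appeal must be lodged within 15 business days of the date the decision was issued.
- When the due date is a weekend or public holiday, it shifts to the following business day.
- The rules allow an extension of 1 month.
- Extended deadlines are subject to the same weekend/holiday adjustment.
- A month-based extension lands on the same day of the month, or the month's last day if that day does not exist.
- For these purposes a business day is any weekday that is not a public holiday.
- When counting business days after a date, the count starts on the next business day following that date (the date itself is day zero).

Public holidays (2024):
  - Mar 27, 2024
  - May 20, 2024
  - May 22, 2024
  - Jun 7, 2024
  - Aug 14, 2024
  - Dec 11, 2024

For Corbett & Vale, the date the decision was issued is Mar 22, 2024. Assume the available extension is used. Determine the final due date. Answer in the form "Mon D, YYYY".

May 15, 2024

Counting 15 business days after Mar 22, 2024 (skipping weekends and listed holidays) reaches Apr 15, 2024.
Apr 15, 2024 is a Monday and not a listed holiday, so it stands.
Applying the 1 month extension: 1 month after Apr 15, 2024 is May 15, 2024.
May 15, 2024 is a Wednesday and not a listed holiday, so it stands.
Deadline: May 15, 2024.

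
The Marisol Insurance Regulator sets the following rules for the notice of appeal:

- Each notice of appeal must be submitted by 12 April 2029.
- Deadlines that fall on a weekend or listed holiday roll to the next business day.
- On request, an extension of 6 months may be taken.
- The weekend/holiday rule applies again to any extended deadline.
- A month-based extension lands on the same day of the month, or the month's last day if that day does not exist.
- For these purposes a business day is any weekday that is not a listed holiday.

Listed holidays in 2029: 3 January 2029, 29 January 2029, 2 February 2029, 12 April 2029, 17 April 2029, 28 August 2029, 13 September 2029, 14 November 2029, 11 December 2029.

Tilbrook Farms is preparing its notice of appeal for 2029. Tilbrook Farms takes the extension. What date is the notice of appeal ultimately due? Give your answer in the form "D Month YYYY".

15 October 2029

Start from the fixed due date, 12 April 2029.
12 April 2029 falls on a listed holiday. Rolling to the next business day gives 13 April 2029, a Friday.
Applying the 6 months extension: 6 months after 13 April 2029 is 13 October 2029.
13 October 2029 falls on a Saturday. Rolling to the next business day gives 15 October 2029, a Monday.
The final due date is 15 October 2029.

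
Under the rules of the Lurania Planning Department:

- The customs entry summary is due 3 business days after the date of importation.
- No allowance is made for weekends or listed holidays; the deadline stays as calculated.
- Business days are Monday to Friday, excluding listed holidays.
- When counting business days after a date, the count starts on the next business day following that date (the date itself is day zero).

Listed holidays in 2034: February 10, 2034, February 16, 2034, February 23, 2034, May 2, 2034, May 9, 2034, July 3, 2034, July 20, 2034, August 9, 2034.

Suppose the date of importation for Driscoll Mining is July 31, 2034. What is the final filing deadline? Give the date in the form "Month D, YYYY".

Starting the day after July 31, 2034 and counting 3 business days lands on August 3, 2034.
August 3, 2034 is a Thursday; no weekend or holiday adjustment applies.
Deadline: August 3, 2034.

August 3, 2034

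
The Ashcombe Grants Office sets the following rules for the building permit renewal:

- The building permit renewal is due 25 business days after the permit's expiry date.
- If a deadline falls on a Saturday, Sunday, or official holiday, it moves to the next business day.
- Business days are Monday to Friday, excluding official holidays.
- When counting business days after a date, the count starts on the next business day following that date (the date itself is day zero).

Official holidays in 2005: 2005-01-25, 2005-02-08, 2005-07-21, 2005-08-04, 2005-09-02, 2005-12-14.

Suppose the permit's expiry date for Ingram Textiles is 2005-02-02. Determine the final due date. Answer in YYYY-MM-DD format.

2005-03-10

Starting the day after 2005-02-02 and counting 25 business days lands on 2005-03-10.
Since 2005-03-10 is a Thursday and not a holiday, the date is unchanged.
So the filing is due 2005-03-10.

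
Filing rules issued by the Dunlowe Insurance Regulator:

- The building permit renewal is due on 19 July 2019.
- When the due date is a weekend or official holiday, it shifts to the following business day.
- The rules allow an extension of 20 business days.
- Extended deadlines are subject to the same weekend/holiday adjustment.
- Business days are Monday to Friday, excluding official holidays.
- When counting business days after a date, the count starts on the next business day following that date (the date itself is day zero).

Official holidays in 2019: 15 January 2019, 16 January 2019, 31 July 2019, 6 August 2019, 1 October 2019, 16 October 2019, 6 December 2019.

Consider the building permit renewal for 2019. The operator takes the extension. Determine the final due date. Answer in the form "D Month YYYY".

20 August 2019

Start from the fixed due date, 19 July 2019.
19 July 2019 is a Friday and not a listed holiday, so it stands.
Applying the 20-business-day extension: 20 business days after 19 July 2019 is 20 August 2019.
20 August 2019 falls on a Tuesday, which is a business day, so no adjustment is needed.
So the filing is due 20 August 2019.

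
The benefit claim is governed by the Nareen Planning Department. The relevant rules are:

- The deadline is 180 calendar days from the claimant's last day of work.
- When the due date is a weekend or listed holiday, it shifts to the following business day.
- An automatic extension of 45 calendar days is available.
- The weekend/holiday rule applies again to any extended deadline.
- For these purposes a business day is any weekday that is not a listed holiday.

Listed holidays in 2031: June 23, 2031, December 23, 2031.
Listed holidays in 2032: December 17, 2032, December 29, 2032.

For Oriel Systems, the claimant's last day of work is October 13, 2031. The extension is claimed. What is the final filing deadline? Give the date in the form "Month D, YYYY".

180 calendar days after October 13, 2031 is April 10, 2032.
Because April 10, 2032 is a Saturday, the deadline becomes April 12, 2032 (Monday).
Applying the 45-calendar-day extension: April 12, 2032 + 45 days = May 27, 2032.
Since May 27, 2032 is a Thursday and not a holiday, the date is unchanged.
The final due date is May 27, 2032.

May 27, 2032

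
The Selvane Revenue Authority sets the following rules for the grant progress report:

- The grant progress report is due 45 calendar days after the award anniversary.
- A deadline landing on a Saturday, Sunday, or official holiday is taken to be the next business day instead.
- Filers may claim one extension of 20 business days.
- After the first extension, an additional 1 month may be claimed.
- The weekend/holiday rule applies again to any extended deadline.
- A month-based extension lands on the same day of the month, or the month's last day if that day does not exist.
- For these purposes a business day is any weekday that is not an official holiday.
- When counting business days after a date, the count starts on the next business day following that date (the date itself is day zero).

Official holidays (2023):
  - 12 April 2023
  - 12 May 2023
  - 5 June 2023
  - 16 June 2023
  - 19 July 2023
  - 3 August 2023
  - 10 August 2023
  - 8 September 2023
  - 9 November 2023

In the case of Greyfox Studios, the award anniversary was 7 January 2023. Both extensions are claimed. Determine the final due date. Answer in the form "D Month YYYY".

21 April 2023

Adding 45 calendar days to 7 January 2023 gives 21 February 2023.
21 February 2023 is a Tuesday and not a listed holiday, so it stands.
Applying the 20-business-day extension: 20 business days after 21 February 2023 is 21 March 2023.
21 March 2023 falls on a Tuesday, which is a business day, so no adjustment is needed.
Applying the 1 month extension: 1 month after 21 March 2023 is 21 April 2023.
21 April 2023 is a Friday and not a listed holiday, so it stands.
Final deadline: 21 April 2023.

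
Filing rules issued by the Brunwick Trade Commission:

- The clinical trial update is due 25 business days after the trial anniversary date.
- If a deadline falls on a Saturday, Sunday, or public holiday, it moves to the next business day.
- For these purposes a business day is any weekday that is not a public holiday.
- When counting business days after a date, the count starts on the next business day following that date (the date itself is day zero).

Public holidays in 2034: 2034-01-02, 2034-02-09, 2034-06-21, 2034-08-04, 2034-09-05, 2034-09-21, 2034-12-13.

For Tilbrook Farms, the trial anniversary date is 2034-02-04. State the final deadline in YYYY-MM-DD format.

25 business days after 2034-02-04, excluding weekends and holidays, is 2034-03-13.
Since 2034-03-13 is a Monday and not a holiday, the date is unchanged.
The final due date is 2034-03-13.

2034-03-13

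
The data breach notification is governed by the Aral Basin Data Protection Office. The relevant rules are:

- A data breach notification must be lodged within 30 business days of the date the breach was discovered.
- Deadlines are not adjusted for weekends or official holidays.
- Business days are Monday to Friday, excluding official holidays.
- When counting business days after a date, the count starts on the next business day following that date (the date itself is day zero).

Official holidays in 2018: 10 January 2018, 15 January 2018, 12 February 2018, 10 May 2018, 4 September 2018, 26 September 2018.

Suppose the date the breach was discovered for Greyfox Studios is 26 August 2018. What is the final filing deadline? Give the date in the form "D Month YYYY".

9 October 2018

Starting the day after 26 August 2018 and counting 30 business days lands on 9 October 2018.
No adjustment is made for weekends or holidays, so 9 October 2018 stands.
The final due date is 9 October 2018.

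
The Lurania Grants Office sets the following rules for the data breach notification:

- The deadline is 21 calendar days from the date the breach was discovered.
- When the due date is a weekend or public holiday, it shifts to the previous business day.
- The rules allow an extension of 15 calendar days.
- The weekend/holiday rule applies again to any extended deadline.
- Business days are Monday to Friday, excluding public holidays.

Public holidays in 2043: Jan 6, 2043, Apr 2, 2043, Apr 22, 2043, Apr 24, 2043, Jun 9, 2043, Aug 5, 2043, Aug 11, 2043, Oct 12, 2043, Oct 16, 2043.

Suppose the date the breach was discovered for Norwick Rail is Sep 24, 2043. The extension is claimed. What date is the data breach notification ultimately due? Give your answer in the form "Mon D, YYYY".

Trigger date Sep 24, 2043 + 21 calendar days = Oct 15, 2043.
Oct 15, 2043 is a Thursday and not a listed holiday, so it stands.
Add the 15 calendar-day extension to Oct 15, 2043: Oct 30, 2043.
Oct 30, 2043 (Friday) is already a business day.
Final deadline: Oct 30, 2043.

Oct 30, 2043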